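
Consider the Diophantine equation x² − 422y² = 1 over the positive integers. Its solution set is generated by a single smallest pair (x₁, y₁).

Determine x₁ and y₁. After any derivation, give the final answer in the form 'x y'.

7022501 341850

√422 → a₀=20, period (1,1,5,2,1,…,1,1,40); ℓ=14 even so k=13
a_0=20:  p_0=20·1+0=20,  q_0=20·0+1=1
…
a_2=1:  p_2=1·21+20=41,  q_2=1·1+1=2
…
a_5=1:  p_5=1·493+226=719,  q_5=1·24+11=35
…
a_11=5:  p_11=5·598859+217526=3211821,  q_11=5·29152+10589=156349
a_12=1:  p_12=1·3211821+598859=3810680,  q_12=1·156349+29152=185501
a_13=1:  p_13=1·3810680+3211821=7022501,  q_13=1·185501+156349=341850
fundamental: x₁=7022501, y₁=341850  (since 49315520295001 − 422·116861422500 = 1)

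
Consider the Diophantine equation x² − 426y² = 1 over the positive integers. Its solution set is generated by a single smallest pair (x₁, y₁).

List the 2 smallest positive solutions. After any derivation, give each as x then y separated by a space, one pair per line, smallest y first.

88751 4300
15753480001 763258600

d=426: √d = [20; 1,1,1,3,2,6,2,3,1,1,1,40] (ℓ=12, even), read p_11/q_11
a_0=20:  p_0=20·1+0=20,  q_0=20·0+1=1
a_1=1:  p_1=1·20+1=21,  q_1=1·1+0=1
…
a_3=1:  p_3=1·41+21=62,  q_3=1·2+1=3
a_4=3:  p_4=3·62+41=227,  q_4=3·3+2=11
a_5=2:  p_5=2·227+62=516,  q_5=2·11+3=25
a_6=6:  p_6=6·516+227=3323,  q_6=6·25+11=161
a_7=2:  p_7=2·3323+516=7162,  q_7=2·161+25=347
a_8=3:  p_8=3·7162+3323=24809,  q_8=3·347+161=1202
a_9=1:  p_9=1·24809+7162=31971,  q_9=1·1202+347=1549
a_10=1:  p_10=1·31971+24809=56780,  q_10=1·1549+1202=2751
a_11=1:  p_11=1·56780+31971=88751,  q_11=1·2751+1549=4300
fundamental: x₁=88751, y₁=4300  (since 7876740001 − 426·18490000 = 1)
(x_2, y_2) = (88751·88751 + 426·4300·4300, 88751·4300 + 4300·88751) = (15753480001, 763258600)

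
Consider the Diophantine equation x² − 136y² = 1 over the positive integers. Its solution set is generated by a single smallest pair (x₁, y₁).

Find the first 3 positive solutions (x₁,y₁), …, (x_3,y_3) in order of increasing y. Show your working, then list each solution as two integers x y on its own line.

35 3
2449 210
171395 14697

√136 → a₀=11, period (1,1,1,22); ℓ=4 even so k=3
a_0=11:  p_0=11·1+0=11,  q_0=11·0+1=1
a_1=1:  p_1=1·11+1=12,  q_1=1·1+0=1
a_2=1:  p_2=1·12+11=23,  q_2=1·1+1=2
a_3=1:  p_3=1·23+12=35,  q_3=1·2+1=3
(x₁, y₁) = (35, 3);  35² − 136·3² = 1 ✓
(35+3√136)^2 = 2449 + 210√136
(35+3√136)^3 = 171395 + 14697√136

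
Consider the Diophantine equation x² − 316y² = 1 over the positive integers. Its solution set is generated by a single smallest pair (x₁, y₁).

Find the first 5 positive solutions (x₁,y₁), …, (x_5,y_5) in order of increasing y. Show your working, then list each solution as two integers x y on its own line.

d=316: √d = [17; 1,3,2,8,2,3,1,34] (ℓ=8, even), read p_7/q_7
a_0=17:  p_0=17·1+0=17,  q_0=17·0+1=1
…
a_2=3:  p_2=3·18+17=71,  q_2=3·1+1=4
a_3=2:  p_3=2·71+18=160,  q_3=2·4+1=9
…
a_6=3:  p_6=3·2862+1351=9937,  q_6=3·161+76=559
a_7=1:  p_7=1·9937+2862=12799,  q_7=1·559+161=720
(x₁, y₁) = (12799, 720);  12799² − 316·720² = 1 ✓
n=2: (12799,720)∘(12799,720) = (12799·12799+316·720·720, 12799·720+720·12799) = (327628801,18430560)
n=3: (327628801,18430560)∘(12799,720) = (12799·327628801+316·720·18430560, 12799·18430560+720·327628801) = (8386642035199,471785474160)
n=4: (8386642035199,471785474160)∘(12799,720) = (12799·8386642035199+316·720·471785474160, 12799·471785474160+720·8386642035199) = (214681262489395201,12076764549117120)
n=5: (214681262489395201,12076764549117120)∘(12799,720) = (12799·214681262489395201+316·720·12076764549117120, 12799·12076764549117120+720·214681262489395201) = (5495410948816896319999,309141018456514563600)

12799 720
327628801 18430560
8386642035199 471785474160
214681262489395201 12076764549117120
5495410948816896319999 309141018456514563600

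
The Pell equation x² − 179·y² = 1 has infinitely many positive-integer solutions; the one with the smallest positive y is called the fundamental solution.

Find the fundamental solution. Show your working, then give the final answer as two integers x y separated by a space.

4190210 313191

d=179: √d = [13; 2,1,1,1,3,…,1,2,26] (ℓ=14, even), read p_13/q_13
i=0: a=13 ⇒ p=13, q=1
…
i=3: a=1 ⇒ p=67, q=5
…
i=6: a=5 ⇒ p=2047, q=153
…
i=8: a=5 ⇒ p=137042, q=10243
…
i=12: a=1 ⇒ p=1588459, q=118727
i=13: a=2 ⇒ p=4190210, q=313191
→ (4190210, 313191).  Check: 4190210²=17557859844100, 179·313191²=17557859844099, difference 1.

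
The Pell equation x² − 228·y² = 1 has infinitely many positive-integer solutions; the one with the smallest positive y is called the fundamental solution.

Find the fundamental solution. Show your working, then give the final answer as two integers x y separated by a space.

[15; 10,30] for √228; ℓ=2 ⇒ convergent index 1
k=0  a_k=15  p_k/q_k = 15/1
k=1  a_k=10  p_k/q_k = 151/10
(x₁, y₁) = (151, 10);  151² − 228·10² = 1 ✓

151 10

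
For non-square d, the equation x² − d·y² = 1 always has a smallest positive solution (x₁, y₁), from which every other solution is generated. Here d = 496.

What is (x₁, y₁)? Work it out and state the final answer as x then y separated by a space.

4620799 207480

[22; 3,1,2,4,1,…,1,3,44] for √496; ℓ=16 ⇒ convergent index 15
k=0  a_k=22  p_k/q_k = 22/1
…
k=2  a_k=1  p_k/q_k = 89/4
k=3  a_k=2  p_k/q_k = 245/11
…
k=6  a_k=1  p_k/q_k = 2383/107
…
k=11  a_k=1  p_k/q_k = 84875/3811
…
k=13  a_k=2  p_k/q_k = 863293/38763
k=14  a_k=1  p_k/q_k = 1252502/56239
k=15  a_k=3  p_k/q_k = 4620799/207480
fundamental: x₁=4620799, y₁=207480  (since 21351783398401 − 496·43047950400 = 1)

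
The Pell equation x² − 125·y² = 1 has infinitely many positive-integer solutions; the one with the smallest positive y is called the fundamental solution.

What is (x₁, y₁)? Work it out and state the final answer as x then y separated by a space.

930249 83204

[11; 5,1,1,5,22] for √125; ℓ=5 ⇒ convergent index 9
k=0  a_k=11  p_k/q_k = 11/1
…
k=2  a_k=1  p_k/q_k = 67/6
…
k=4  a_k=5  p_k/q_k = 682/61
k=5  a_k=22  p_k/q_k = 15127/1353
k=6  a_k=5  p_k/q_k = 76317/6826
…
k=8  a_k=1  p_k/q_k = 167761/15005
k=9  a_k=5  p_k/q_k = 930249/83204
fundamental: x₁=930249, y₁=83204  (since 865363202001 − 125·6922905616 = 1)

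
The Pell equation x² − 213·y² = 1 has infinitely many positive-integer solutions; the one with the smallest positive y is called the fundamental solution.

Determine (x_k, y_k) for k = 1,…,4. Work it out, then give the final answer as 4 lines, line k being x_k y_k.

194399 13320
75581942401 5178789360
29386108041429599 2013502945575960
11425260034216163289601 782845918228863306720

√213 → a₀=14, period (1,1,2,6,1,8,1,6,2,1,1,28); ℓ=12 even so k=11
k=0  a_k=14  p_k/q_k = 14/1
k=1  a_k=1  p_k/q_k = 15/1
k=2  a_k=1  p_k/q_k = 29/2
k=3  a_k=2  p_k/q_k = 73/5
k=4  a_k=6  p_k/q_k = 467/32
k=5  a_k=1  p_k/q_k = 540/37
…
k=9  a_k=2  p_k/q_k = 78825/5401
k=10  a_k=1  p_k/q_k = 115574/7919
k=11  a_k=1  p_k/q_k = 194399/13320
fundamental: x₁=194399, y₁=13320  (since 37790971201 − 213·177422400 = 1)
k=2:  x_2 = 194399·194399+213·13320·13320 = 75581942401,  y_2 = 194399·13320+13320·194399 = 5178789360
k=3:  x_3 = 194399·75581942401+213·13320·5178789360 = 29386108041429599,  y_3 = 194399·5178789360+13320·75581942401 = 2013502945575960
k=4:  x_4 = 194399·29386108041429599+213·13320·2013502945575960 = 11425260034216163289601,  y_4 = 194399·2013502945575960+13320·29386108041429599 = 782845918228863306720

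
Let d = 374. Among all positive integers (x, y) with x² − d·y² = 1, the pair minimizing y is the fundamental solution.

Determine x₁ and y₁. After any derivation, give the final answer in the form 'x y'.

3365 174

√374 = [19; 2,1,18,1,2,38, …], period ℓ=6 (even) → k=5
k=0  a_k=19  p_k/q_k = 19/1
k=1  a_k=2  p_k/q_k = 39/2
k=2  a_k=1  p_k/q_k = 58/3
k=3  a_k=18  p_k/q_k = 1083/56
k=4  a_k=1  p_k/q_k = 1141/59
k=5  a_k=2  p_k/q_k = 3365/174
(x₁, y₁) = (3365, 174);  3365² − 374·174² = 1 ✓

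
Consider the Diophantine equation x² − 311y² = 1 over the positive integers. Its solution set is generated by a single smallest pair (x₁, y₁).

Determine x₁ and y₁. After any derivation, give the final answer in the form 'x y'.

√311 = [17; 1,1,1,2,1,…,1,1,34, …], period ℓ=16 (even) → k=15
step 0: (17, 1)  from 17·(1,0) + (0,1)
…
step 6: (1305, 74)  from 6·(194,11) + (141,8)
…
step 8: (71158, 4035)  from 17·(4109,233) + (1305,74)
…
step 11: (1594239, 90401)  from 1·(1376656,78063) + (217583,12338)
step 12: (4565134, 258865)  from 2·(1594239,90401) + (1376656,78063)
…
step 14: (10724507, 608131)  from 1·(6159373,349266) + (4565134,258865)
step 15: (16883880, 957397)  from 1·(10724507,608131) + (6159373,349266)
→ (16883880, 957397).  Check: 16883880²=285065403854400, 311·957397²=285065403854399, difference 1.

16883880 957397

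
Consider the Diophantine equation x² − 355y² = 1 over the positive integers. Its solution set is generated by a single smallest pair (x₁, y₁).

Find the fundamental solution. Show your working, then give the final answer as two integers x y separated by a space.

d=355: √d = [18; 1,5,3,3,1,6,1,3,3,5,1,36] (ℓ=12, even), read p_11/q_11
a_0=18:  p_0=18·1+0=18,  q_0=18·0+1=1
a_1=1:  p_1=1·18+1=19,  q_1=1·1+0=1
a_2=5:  p_2=5·19+18=113,  q_2=5·1+1=6
a_3=3:  p_3=3·113+19=358,  q_3=3·6+1=19
…
a_5=1:  p_5=1·1187+358=1545,  q_5=1·63+19=82
…
a_10=5:  p_10=5·151391+46463=803418,  q_10=5·8035+2466=42641
a_11=1:  p_11=1·803418+151391=954809,  q_11=1·42641+8035=50676
→ (954809, 50676).  Check: 954809²=911660226481, 355·50676²=911660226480, difference 1.

954809 50676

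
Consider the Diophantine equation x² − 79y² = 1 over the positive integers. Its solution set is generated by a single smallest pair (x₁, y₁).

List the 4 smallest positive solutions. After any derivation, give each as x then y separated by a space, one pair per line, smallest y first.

√79 = [8; 1,7,1,16, …], period ℓ=4 (even) → k=3
step 0: (8, 1)  from 8·(1,0) + (0,1)
step 1: (9, 1)  from 1·(8,1) + (1,0)
step 2: (71, 8)  from 7·(9,1) + (8,1)
step 3: (80, 9)  from 1·(71,8) + (9,1)
→ (80, 9).  Check: 80²=6400, 79·9²=6399, difference 1.
k=2:  x_2 = 80·80+79·9·9 = 12799,  y_2 = 80·9+9·80 = 1440
k=3:  x_3 = 80·12799+79·9·1440 = 2047760,  y_3 = 80·1440+9·12799 = 230391
k=4:  x_4 = 80·2047760+79·9·230391 = 327628801,  y_4 = 80·230391+9·2047760 = 36861120

80 9
12799 1440
2047760 230391
327628801 36861120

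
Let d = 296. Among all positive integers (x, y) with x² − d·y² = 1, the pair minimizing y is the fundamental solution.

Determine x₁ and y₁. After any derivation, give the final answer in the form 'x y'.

3699 215

√296 = [17; 4,1,7,1,4,34, …], period ℓ=6 (even) → k=5
step 0: (17, 1)  from 17·(1,0) + (0,1)
…
step 4: (757, 44)  from 1·(671,39) + (86,5)
step 5: (3699, 215)  from 4·(757,44) + (671,39)
fundamental: x₁=3699, y₁=215  (since 13682601 − 296·46225 = 1)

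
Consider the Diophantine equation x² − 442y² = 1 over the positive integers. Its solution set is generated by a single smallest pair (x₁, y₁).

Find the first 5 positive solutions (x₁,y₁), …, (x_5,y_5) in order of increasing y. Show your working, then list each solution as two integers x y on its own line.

883 42
1559377 74172
2753858899 130987710
4863313256257 231324221688
8588608456690963 408518444513298

[21; 42] for √442; ℓ=1 ⇒ convergent index 1
i=0: a=21 ⇒ p=21, q=1
i=1: a=42 ⇒ p=883, q=42
fundamental: x₁=883, y₁=42  (since 779689 − 442·1764 = 1)
(883+42√442)^2 = 1559377 + 74172√442
(883+42√442)^3 = 2753858899 + 130987710√442
(883+42√442)^4 = 4863313256257 + 231324221688√442
(883+42√442)^5 = 8588608456690963 + 408518444513298√442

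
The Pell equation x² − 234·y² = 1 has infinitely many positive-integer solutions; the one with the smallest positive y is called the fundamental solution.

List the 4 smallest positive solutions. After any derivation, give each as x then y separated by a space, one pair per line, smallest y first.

5201 340
54100801 3536680
562756526801 36788545020
5853793337683201 382674441761360

√234 = [15; 3,2,1,2,1,2,3,30, …], period ℓ=8 (even) → k=7
k=0  a_k=15  p_k/q_k = 15/1
…
k=4  a_k=2  p_k/q_k = 413/27
…
k=6  a_k=2  p_k/q_k = 1545/101
k=7  a_k=3  p_k/q_k = 5201/340
→ (5201, 340).  Check: 5201²=27050401, 234·340²=27050400, difference 1.
n=2: (5201,340)∘(5201,340) = (5201·5201+234·340·340, 5201·340+340·5201) = (54100801,3536680)
n=3: (54100801,3536680)∘(5201,340) = (5201·54100801+234·340·3536680, 5201·3536680+340·54100801) = (562756526801,36788545020)
n=4: (562756526801,36788545020)∘(5201,340) = (5201·562756526801+234·340·36788545020, 5201·36788545020+340·562756526801) = (5853793337683201,382674441761360)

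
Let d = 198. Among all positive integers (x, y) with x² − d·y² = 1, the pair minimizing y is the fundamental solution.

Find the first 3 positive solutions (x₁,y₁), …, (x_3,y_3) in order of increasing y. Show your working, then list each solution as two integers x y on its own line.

d=198: √d = [14; 14,28] (ℓ=2, even), read p_1/q_1
a_0=14:  p_0=14·1+0=14,  q_0=14·0+1=1
a_1=14:  p_1=14·14+1=197,  q_1=14·1+0=14
fundamental: x₁=197, y₁=14  (since 38809 − 198·196 = 1)
(197+14√198)^2 = 77617 + 5516√198
(197+14√198)^3 = 30580901 + 2173290√198

197 14
77617 5516
30580901 2173290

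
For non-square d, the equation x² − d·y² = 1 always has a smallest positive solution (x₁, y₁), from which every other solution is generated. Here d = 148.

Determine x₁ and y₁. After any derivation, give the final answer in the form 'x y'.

√148 = [12; 6,24, …], period ℓ=2 (even) → k=1
k=0  a_k=12  p_k/q_k = 12/1
k=1  a_k=6  p_k/q_k = 73/6
→ (73, 6).  Check: 73²=5329, 148·6²=5328, difference 1.

73 6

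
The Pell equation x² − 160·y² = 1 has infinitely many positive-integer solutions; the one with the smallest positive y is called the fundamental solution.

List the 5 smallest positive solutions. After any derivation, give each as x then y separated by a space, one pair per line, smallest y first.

d=160: √d = [12; 1,1,1,5,1,1,1,24] (ℓ=8, even), read p_7/q_7
step 0: (12, 1)  from 12·(1,0) + (0,1)
…
step 5: (253, 20)  from 1·(215,17) + (38,3)
step 6: (468, 37)  from 1·(253,20) + (215,17)
step 7: (721, 57)  from 1·(468,37) + (253,20)
(x₁, y₁) = (721, 57);  721² − 160·57² = 1 ✓
k=2:  x_2 = 721·721+160·57·57 = 1039681,  y_2 = 721·57+57·721 = 82194
k=3:  x_3 = 721·1039681+160·57·82194 = 1499219281,  y_3 = 721·82194+57·1039681 = 118523691
k=4:  x_4 = 721·1499219281+160·57·118523691 = 2161873163521,  y_4 = 721·118523691+57·1499219281 = 170911080228
k=5:  x_5 = 721·2161873163521+160·57·170911080228 = 3117419602578001,  y_5 = 721·170911080228+57·2161873163521 = 246453659165085

721 57
1039681 82194
1499219281 118523691
2161873163521 170911080228
3117419602578001 246453659165085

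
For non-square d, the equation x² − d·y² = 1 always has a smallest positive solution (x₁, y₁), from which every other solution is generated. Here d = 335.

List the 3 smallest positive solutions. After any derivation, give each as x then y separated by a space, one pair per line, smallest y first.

√335 → a₀=18, period (3,3,3,36); ℓ=4 even so k=3
i=0: a=18 ⇒ p=18, q=1
…
i=2: a=3 ⇒ p=183, q=10
i=3: a=3 ⇒ p=604, q=33
fundamental: x₁=604, y₁=33  (since 364816 − 335·1089 = 1)
(x_2, y_2) = (604·604 + 335·33·33, 604·33 + 33·604) = (729631, 39864)
(x_3, y_3) = (604·729631 + 335·33·39864, 604·39864 + 33·729631) = (881393644, 48155679)

604 33
729631 39864
881393644 48155679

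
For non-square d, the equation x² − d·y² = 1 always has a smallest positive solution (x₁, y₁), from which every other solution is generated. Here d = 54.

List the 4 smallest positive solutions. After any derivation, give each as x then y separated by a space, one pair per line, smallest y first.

√54 → a₀=7, period (2,1,6,1,2,14); ℓ=6 even so k=5
a_0=7:  p_0=7·1+0=7,  q_0=7·0+1=1
a_1=2:  p_1=2·7+1=15,  q_1=2·1+0=2
a_2=1:  p_2=1·15+7=22,  q_2=1·2+1=3
a_3=6:  p_3=6·22+15=147,  q_3=6·3+2=20
a_4=1:  p_4=1·147+22=169,  q_4=1·20+3=23
a_5=2:  p_5=2·169+147=485,  q_5=2·23+20=66
→ (485, 66).  Check: 485²=235225, 54·66²=235224, difference 1.
n=2: (485,66)∘(485,66) = (485·485+54·66·66, 485·66+66·485) = (470449,64020)
n=3: (470449,64020)∘(485,66) = (485·470449+54·66·64020, 485·64020+66·470449) = (456335045,62099334)
n=4: (456335045,62099334)∘(485,66) = (485·456335045+54·66·62099334, 485·62099334+66·456335045) = (442644523201,60236289960)

485 66
470449 64020
456335045 62099334
442644523201 60236289960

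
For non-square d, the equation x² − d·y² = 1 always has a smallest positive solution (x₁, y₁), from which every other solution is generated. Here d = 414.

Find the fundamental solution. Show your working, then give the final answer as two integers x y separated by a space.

d=414: √d = [20; 2,1,7,2,7,1,2,40] (ℓ=8, even), read p_7/q_7
k=0  a_k=20  p_k/q_k = 20/1
k=1  a_k=2  p_k/q_k = 41/2
…
k=3  a_k=7  p_k/q_k = 468/23
k=4  a_k=2  p_k/q_k = 997/49
k=5  a_k=7  p_k/q_k = 7447/366
k=6  a_k=1  p_k/q_k = 8444/415
k=7  a_k=2  p_k/q_k = 24335/1196
→ (24335, 1196).  Check: 24335²=592192225, 414·1196²=592192224, difference 1.

24335 1196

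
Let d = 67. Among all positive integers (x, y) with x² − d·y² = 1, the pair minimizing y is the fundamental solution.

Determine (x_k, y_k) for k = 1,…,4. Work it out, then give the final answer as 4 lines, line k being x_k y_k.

d=67: √d = [8; 5,2,1,1,7,1,1,2,5,16] (ℓ=10, even), read p_9/q_9
step 0: (8, 1)  from 8·(1,0) + (0,1)
step 1: (41, 5)  from 5·(8,1) + (1,0)
…
step 4: (221, 27)  from 1·(131,16) + (90,11)
…
step 8: (9053, 1106)  from 2·(3577,437) + (1899,232)
step 9: (48842, 5967)  from 5·(9053,1106) + (3577,437)
→ (48842, 5967).  Check: 48842²=2385540964, 67·5967²=2385540963, difference 1.
(48842+5967√67)^2 = 4771081927 + 582880428√67
(48842+5967√67)^3 = 466058366908226 + 56938091722785√67
(48842+5967√67)^4 = 45526445508292066657 + 5561940551265649512√67

48842 5967
4771081927 582880428
466058366908226 56938091722785
45526445508292066657 5561940551265649512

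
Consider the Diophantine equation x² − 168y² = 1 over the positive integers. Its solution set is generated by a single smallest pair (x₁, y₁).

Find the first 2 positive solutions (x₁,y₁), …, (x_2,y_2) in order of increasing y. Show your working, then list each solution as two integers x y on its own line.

13 1
337 26

[12; 1,24] for √168; ℓ=2 ⇒ convergent index 1
step 0: (12, 1)  from 12·(1,0) + (0,1)
step 1: (13, 1)  from 1·(12,1) + (1,0)
(x₁, y₁) = (13, 1);  13² − 168·1² = 1 ✓
(x_2, y_2) = (13·13 + 168·1·1, 13·1 + 1·13) = (337, 26)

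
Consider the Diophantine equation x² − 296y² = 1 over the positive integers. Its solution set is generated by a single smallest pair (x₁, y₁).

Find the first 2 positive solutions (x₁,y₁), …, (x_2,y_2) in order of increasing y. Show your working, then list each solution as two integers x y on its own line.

d=296: √d = [17; 4,1,7,1,4,34] (ℓ=6, even), read p_5/q_5
step 0: (17, 1)  from 17·(1,0) + (0,1)
step 1: (69, 4)  from 4·(17,1) + (1,0)
…
step 4: (757, 44)  from 1·(671,39) + (86,5)
step 5: (3699, 215)  from 4·(757,44) + (671,39)
→ (3699, 215).  Check: 3699²=13682601, 296·215²=13682600, difference 1.
(x_2, y_2) = (3699·3699 + 296·215·215, 3699·215 + 215·3699) = (27365201, 1590570)

3699 215
27365201 1590570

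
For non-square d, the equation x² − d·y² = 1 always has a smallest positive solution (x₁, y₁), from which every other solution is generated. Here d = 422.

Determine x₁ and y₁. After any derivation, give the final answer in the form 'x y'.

7022501 341850

d=422: √d = [20; 1,1,5,2,1,…,1,1,40] (ℓ=14, even), read p_13/q_13
a_0=20:  p_0=20·1+0=20,  q_0=20·0+1=1
a_1=1:  p_1=1·20+1=21,  q_1=1·1+0=1
a_2=1:  p_2=1·21+20=41,  q_2=1·1+1=2
a_3=5:  p_3=5·41+21=226,  q_3=5·2+1=11
a_4=2:  p_4=2·226+41=493,  q_4=2·11+2=24
…
a_8=3:  p_8=3·53719+2650=163807,  q_8=3·2615+129=7974
…
a_11=5:  p_11=5·598859+217526=3211821,  q_11=5·29152+10589=156349
a_12=1:  p_12=1·3211821+598859=3810680,  q_12=1·156349+29152=185501
a_13=1:  p_13=1·3810680+3211821=7022501,  q_13=1·185501+156349=341850
→ (7022501, 341850).  Check: 7022501²=49315520295001, 422·341850²=49315520295000, difference 1.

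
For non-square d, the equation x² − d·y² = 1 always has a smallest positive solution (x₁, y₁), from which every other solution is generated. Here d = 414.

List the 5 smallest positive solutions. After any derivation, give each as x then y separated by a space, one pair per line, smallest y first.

d=414: √d = [20; 2,1,7,2,7,1,2,40] (ℓ=8, even), read p_7/q_7
step 0: (20, 1)  from 20·(1,0) + (0,1)
step 1: (41, 2)  from 2·(20,1) + (1,0)
…
step 6: (8444, 415)  from 1·(7447,366) + (997,49)
step 7: (24335, 1196)  from 2·(8444,415) + (7447,366)
(x₁, y₁) = (24335, 1196);  24335² − 414·1196² = 1 ✓
n=2: (24335,1196)∘(24335,1196) = (24335·24335+414·1196·1196, 24335·1196+1196·24335) = (1184384449,58209320)
n=3: (1184384449,58209320)∘(24335,1196) = (24335·1184384449+414·1196·58209320, 24335·58209320+1196·1184384449) = (57643991108495,2833047603204)
n=4: (57643991108495,2833047603204)∘(24335,1196) = (24335·57643991108495+414·1196·2833047603204, 24335·2833047603204+1196·57643991108495) = (2805533046066067201,137884426789729360)
n=5: (2805533046066067201,137884426789729360)∘(24335,1196) = (24335·2805533046066067201+414·1196·137884426789729360, 24335·137884426789729360+1196·2805533046066067201) = (136545293294391499564175,6710835049023080347996)

24335 1196
1184384449 58209320
57643991108495 2833047603204
2805533046066067201 137884426789729360
136545293294391499564175 6710835049023080347996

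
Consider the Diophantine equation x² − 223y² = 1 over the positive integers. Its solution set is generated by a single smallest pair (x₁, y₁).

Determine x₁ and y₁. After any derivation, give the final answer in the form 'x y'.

224 15

√223 → a₀=14, period (1,13,1,28); ℓ=4 even so k=3
i=0: a=14 ⇒ p=14, q=1
…
i=2: a=13 ⇒ p=209, q=14
i=3: a=1 ⇒ p=224, q=15
(x₁, y₁) = (224, 15);  224² − 223·15² = 1 ✓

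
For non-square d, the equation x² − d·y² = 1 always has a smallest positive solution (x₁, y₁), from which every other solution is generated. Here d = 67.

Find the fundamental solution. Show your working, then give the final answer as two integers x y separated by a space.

√67 → a₀=8, period (5,2,1,1,7,1,1,2,5,16); ℓ=10 even so k=9
i=0: a=8 ⇒ p=8, q=1
i=1: a=5 ⇒ p=41, q=5
i=2: a=2 ⇒ p=90, q=11
i=3: a=1 ⇒ p=131, q=16
i=4: a=1 ⇒ p=221, q=27
i=5: a=7 ⇒ p=1678, q=205
i=6: a=1 ⇒ p=1899, q=232
i=7: a=1 ⇒ p=3577, q=437
i=8: a=2 ⇒ p=9053, q=1106
i=9: a=5 ⇒ p=48842, q=5967
→ (48842, 5967).  Check: 48842²=2385540964, 67·5967²=2385540963, difference 1.

48842 5967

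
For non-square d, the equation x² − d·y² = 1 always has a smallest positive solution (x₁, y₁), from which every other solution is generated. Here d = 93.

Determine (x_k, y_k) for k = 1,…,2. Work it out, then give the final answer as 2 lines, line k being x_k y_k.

d=93: √d = [9; 1,1,1,4,6,4,1,1,1,18] (ℓ=10, even), read p_9/q_9
k=0  a_k=9  p_k/q_k = 9/1
…
k=2  a_k=1  p_k/q_k = 19/2
k=3  a_k=1  p_k/q_k = 29/3
…
k=8  a_k=1  p_k/q_k = 7821/811
k=9  a_k=1  p_k/q_k = 12151/1260
→ (12151, 1260).  Check: 12151²=147646801, 93·1260²=147646800, difference 1.
(x_2, y_2) = (12151·12151 + 93·1260·1260, 12151·1260 + 1260·12151) = (295293601, 30620520)

12151 1260
295293601 30620520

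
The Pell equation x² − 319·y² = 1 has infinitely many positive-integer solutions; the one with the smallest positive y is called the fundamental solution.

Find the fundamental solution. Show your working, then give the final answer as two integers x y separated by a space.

12901780 722361

d=319: √d = [17; 1,6,5,1,4,…,6,1,34] (ℓ=14, even), read p_13/q_13
k=0  a_k=17  p_k/q_k = 17/1
…
k=2  a_k=6  p_k/q_k = 125/7
…
k=6  a_k=3  p_k/q_k = 11913/667
…
k=10  a_k=1  p_k/q_k = 309613/17335
k=11  a_k=5  p_k/q_k = 1798881/100718
k=12  a_k=6  p_k/q_k = 11102899/621643
k=13  a_k=1  p_k/q_k = 12901780/722361
(x₁, y₁) = (12901780, 722361);  12901780² − 319·722361² = 1 ✓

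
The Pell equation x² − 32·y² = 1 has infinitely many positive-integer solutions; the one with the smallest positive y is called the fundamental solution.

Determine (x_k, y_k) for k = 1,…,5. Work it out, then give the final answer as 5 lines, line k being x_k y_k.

17 3
577 102
19601 3465
665857 117708
22619537 3998607

√32 → a₀=5, period (1,1,1,10); ℓ=4 even so k=3
step 0: (5, 1)  from 5·(1,0) + (0,1)
step 1: (6, 1)  from 1·(5,1) + (1,0)
step 2: (11, 2)  from 1·(6,1) + (5,1)
step 3: (17, 3)  from 1·(11,2) + (6,1)
(x₁, y₁) = (17, 3);  17² − 32·3² = 1 ✓
k=2:  x_2 = 17·17+32·3·3 = 577,  y_2 = 17·3+3·17 = 102
k=3:  x_3 = 17·577+32·3·102 = 19601,  y_3 = 17·102+3·577 = 3465
k=4:  x_4 = 17·19601+32·3·3465 = 665857,  y_4 = 17·3465+3·19601 = 117708
k=5:  x_5 = 17·665857+32·3·117708 = 22619537,  y_5 = 17·117708+3·665857 = 3998607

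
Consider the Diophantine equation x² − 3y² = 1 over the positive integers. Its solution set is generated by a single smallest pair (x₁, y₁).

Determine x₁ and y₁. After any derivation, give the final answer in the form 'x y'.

2 1

[1; 1,2] for √3; ℓ=2 ⇒ convergent index 1
step 0: (1, 1)  from 1·(1,0) + (0,1)
step 1: (2, 1)  from 1·(1,1) + (1,0)
fundamental: x₁=2, y₁=1  (since 4 − 3·1 = 1)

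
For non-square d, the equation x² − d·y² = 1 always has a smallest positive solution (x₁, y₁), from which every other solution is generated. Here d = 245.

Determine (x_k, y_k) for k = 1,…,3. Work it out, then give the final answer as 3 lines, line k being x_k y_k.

51841 3312
5374978561 343394784
557288527109761 35603857991376

[15; 1,1,1,7,6,7,1,1,1,30] for √245; ℓ=10 ⇒ convergent index 9
a_0=15:  p_0=15·1+0=15,  q_0=15·0+1=1
a_1=1:  p_1=1·15+1=16,  q_1=1·1+0=1
…
a_3=1:  p_3=1·31+16=47,  q_3=1·2+1=3
a_4=7:  p_4=7·47+31=360,  q_4=7·3+2=23
a_5=6:  p_5=6·360+47=2207,  q_5=6·23+3=141
…
a_7=1:  p_7=1·15809+2207=18016,  q_7=1·1010+141=1151
a_8=1:  p_8=1·18016+15809=33825,  q_8=1·1151+1010=2161
a_9=1:  p_9=1·33825+18016=51841,  q_9=1·2161+1151=3312
(x₁, y₁) = (51841, 3312);  51841² − 245·3312² = 1 ✓
(51841+3312√245)^2 = 5374978561 + 343394784√245
(51841+3312√245)^3 = 557288527109761 + 35603857991376√245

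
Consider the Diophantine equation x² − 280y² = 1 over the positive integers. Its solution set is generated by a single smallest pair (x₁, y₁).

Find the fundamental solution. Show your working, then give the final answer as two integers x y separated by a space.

√280 = [16; 1,2,1,2,1,32, …], period ℓ=6 (even) → k=5
a_0=16:  p_0=16·1+0=16,  q_0=16·0+1=1
…
a_3=1:  p_3=1·50+17=67,  q_3=1·3+1=4
a_4=2:  p_4=2·67+50=184,  q_4=2·4+3=11
a_5=1:  p_5=1·184+67=251,  q_5=1·11+4=15
(x₁, y₁) = (251, 15);  251² − 280·15² = 1 ✓

251 15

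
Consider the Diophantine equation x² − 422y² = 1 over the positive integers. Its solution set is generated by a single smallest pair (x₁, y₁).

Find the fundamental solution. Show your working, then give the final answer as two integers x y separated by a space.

7022501 341850

√422 → a₀=20, period (1,1,5,2,1,…,1,1,40); ℓ=14 even so k=13
step 0: (20, 1)  from 20·(1,0) + (0,1)
…
step 2: (41, 2)  from 1·(21,1) + (20,1)
step 3: (226, 11)  from 5·(41,2) + (21,1)
step 4: (493, 24)  from 2·(226,11) + (41,2)
step 5: (719, 35)  from 1·(493,24) + (226,11)
step 6: (2650, 129)  from 3·(719,35) + (493,24)
step 7: (53719, 2615)  from 20·(2650,129) + (719,35)
step 8: (163807, 7974)  from 3·(53719,2615) + (2650,129)
step 9: (217526, 10589)  from 1·(163807,7974) + (53719,2615)
step 10: (598859, 29152)  from 2·(217526,10589) + (163807,7974)
step 11: (3211821, 156349)  from 5·(598859,29152) + (217526,10589)
step 12: (3810680, 185501)  from 1·(3211821,156349) + (598859,29152)
step 13: (7022501, 341850)  from 1·(3810680,185501) + (3211821,156349)
fundamental: x₁=7022501, y₁=341850  (since 49315520295001 − 422·116861422500 = 1)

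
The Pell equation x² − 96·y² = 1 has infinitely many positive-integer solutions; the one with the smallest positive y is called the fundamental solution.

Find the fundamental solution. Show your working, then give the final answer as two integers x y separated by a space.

[9; 1,3,1,18] for √96; ℓ=4 ⇒ convergent index 3
i=0: a=9 ⇒ p=9, q=1
i=1: a=1 ⇒ p=10, q=1
i=2: a=3 ⇒ p=39, q=4
i=3: a=1 ⇒ p=49, q=5
→ (49, 5).  Check: 49²=2401, 96·5²=2400, difference 1.

49 5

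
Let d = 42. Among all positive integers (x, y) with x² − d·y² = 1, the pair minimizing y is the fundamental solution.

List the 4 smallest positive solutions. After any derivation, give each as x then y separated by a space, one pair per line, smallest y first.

13 2
337 52
8749 1350
227137 35048

√42 → a₀=6, period (2,12); ℓ=2 even so k=1
step 0: (6, 1)  from 6·(1,0) + (0,1)
step 1: (13, 2)  from 2·(6,1) + (1,0)
→ (13, 2).  Check: 13²=169, 42·2²=168, difference 1.
(13+2√42)^2 = 337 + 52√42
(13+2√42)^3 = 8749 + 1350√42
(13+2√42)^4 = 227137 + 35048√42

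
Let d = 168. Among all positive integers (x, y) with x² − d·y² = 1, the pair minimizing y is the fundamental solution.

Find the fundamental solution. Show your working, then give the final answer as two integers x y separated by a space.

13 1

d=168: √d = [12; 1,24] (ℓ=2, even), read p_1/q_1
k=0  a_k=12  p_k/q_k = 12/1
k=1  a_k=1  p_k/q_k = 13/1
fundamental: x₁=13, y₁=1  (since 169 − 168·1 = 1)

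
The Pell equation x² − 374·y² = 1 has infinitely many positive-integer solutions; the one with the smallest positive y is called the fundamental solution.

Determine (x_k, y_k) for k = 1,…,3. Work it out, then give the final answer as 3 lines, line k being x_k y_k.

√374 → a₀=19, period (2,1,18,1,2,38); ℓ=6 even so k=5
i=0: a=19 ⇒ p=19, q=1
i=1: a=2 ⇒ p=39, q=2
…
i=3: a=18 ⇒ p=1083, q=56
i=4: a=1 ⇒ p=1141, q=59
i=5: a=2 ⇒ p=3365, q=174
fundamental: x₁=3365, y₁=174  (since 11323225 − 374·30276 = 1)
k=2:  x_2 = 3365·3365+374·174·174 = 22646449,  y_2 = 3365·174+174·3365 = 1171020
k=3:  x_3 = 3365·22646449+374·174·1171020 = 152410598405,  y_3 = 3365·1171020+174·22646449 = 7880964426

3365 174
22646449 1171020
152410598405 7880964426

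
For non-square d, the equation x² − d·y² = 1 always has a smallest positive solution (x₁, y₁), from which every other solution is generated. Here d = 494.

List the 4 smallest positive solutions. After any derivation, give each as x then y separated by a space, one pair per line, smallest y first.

73035 3286
10668222449 479986020
1558307253052395 70111557938114
227621940442695115201 10241195267540325960

√494 = [22; 4,2,2,1,2,1,2,2,4,44, …], period ℓ=10 (even) → k=9
i=0: a=22 ⇒ p=22, q=1
i=1: a=4 ⇒ p=89, q=4
i=2: a=2 ⇒ p=200, q=9
i=3: a=2 ⇒ p=489, q=22
…
i=7: a=2 ⇒ p=6979, q=314
i=8: a=2 ⇒ p=16514, q=743
i=9: a=4 ⇒ p=73035, q=3286
(x₁, y₁) = (73035, 3286);  73035² − 494·3286² = 1 ✓
(x_2, y_2) = (73035·73035 + 494·3286·3286, 73035·3286 + 3286·73035) = (10668222449, 479986020)
(x_3, y_3) = (73035·10668222449 + 494·3286·479986020, 73035·479986020 + 3286·10668222449) = (1558307253052395, 70111557938114)
(x_4, y_4) = (73035·1558307253052395 + 494·3286·70111557938114, 73035·70111557938114 + 3286·1558307253052395) = (227621940442695115201, 10241195267540325960)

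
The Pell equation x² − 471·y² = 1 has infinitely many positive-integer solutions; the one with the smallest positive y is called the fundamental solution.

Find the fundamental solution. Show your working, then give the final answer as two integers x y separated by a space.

√471 → a₀=21, period (1,2,2,1,3,…,2,1,42); ℓ=14 even so k=13
step 0: (21, 1)  from 21·(1,0) + (0,1)
…
step 4: (217, 10)  from 1·(152,7) + (65,3)
step 5: (803, 37)  from 3·(217,10) + (152,7)
…
step 9: (644804, 29711)  from 3·(198665,9154) + (48809,2249)
step 10: (843469, 38865)  from 1·(644804,29711) + (198665,9154)
…
step 12: (5506953, 253747)  from 2·(2331742,107441) + (843469,38865)
step 13: (7838695, 361188)  from 1·(5506953,253747) + (2331742,107441)
fundamental: x₁=7838695, y₁=361188  (since 61445139303025 − 471·130456771344 = 1)

7838695 361188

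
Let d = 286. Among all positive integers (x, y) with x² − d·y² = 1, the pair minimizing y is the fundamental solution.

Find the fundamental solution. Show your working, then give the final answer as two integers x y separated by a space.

[16; 1,10,3,3,2,3,3,10,1,32] for √286; ℓ=10 ⇒ convergent index 9
a_0=16:  p_0=16·1+0=16,  q_0=16·0+1=1
a_1=1:  p_1=1·16+1=17,  q_1=1·1+0=1
a_2=10:  p_2=10·17+16=186,  q_2=10·1+1=11
a_3=3:  p_3=3·186+17=575,  q_3=3·11+1=34
a_4=3:  p_4=3·575+186=1911,  q_4=3·34+11=113
…
a_6=3:  p_6=3·4397+1911=15102,  q_6=3·260+113=893
…
a_8=10:  p_8=10·49703+15102=512132,  q_8=10·2939+893=30283
a_9=1:  p_9=1·512132+49703=561835,  q_9=1·30283+2939=33222
→ (561835, 33222).  Check: 561835²=315658567225, 286·33222²=315658567224, difference 1.

561835 33222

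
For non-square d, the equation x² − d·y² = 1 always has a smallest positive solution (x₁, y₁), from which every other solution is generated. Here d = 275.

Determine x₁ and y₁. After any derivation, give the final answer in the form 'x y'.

√275 → a₀=16, period (1,1,2,1,1,32); ℓ=6 even so k=5
a_0=16:  p_0=16·1+0=16,  q_0=16·0+1=1
a_1=1:  p_1=1·16+1=17,  q_1=1·1+0=1
a_2=1:  p_2=1·17+16=33,  q_2=1·1+1=2
a_3=2:  p_3=2·33+17=83,  q_3=2·2+1=5
a_4=1:  p_4=1·83+33=116,  q_4=1·5+2=7
a_5=1:  p_5=1·116+83=199,  q_5=1·7+5=12
(x₁, y₁) = (199, 12);  199² − 275·12² = 1 ✓

199 12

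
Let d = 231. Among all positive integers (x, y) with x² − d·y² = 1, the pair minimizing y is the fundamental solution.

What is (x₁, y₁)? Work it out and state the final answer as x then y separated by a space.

76 5

[15; 5,30] for √231; ℓ=2 ⇒ convergent index 1
step 0: (15, 1)  from 15·(1,0) + (0,1)
step 1: (76, 5)  from 5·(15,1) + (1,0)
→ (76, 5).  Check: 76²=5776, 231·5²=5775, difference 1.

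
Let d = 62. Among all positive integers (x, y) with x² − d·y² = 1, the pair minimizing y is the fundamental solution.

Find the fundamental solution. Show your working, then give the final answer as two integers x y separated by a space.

63 8

[7; 1,6,1,14] for √62; ℓ=4 ⇒ convergent index 3
a_0=7:  p_0=7·1+0=7,  q_0=7·0+1=1
…
a_2=6:  p_2=6·8+7=55,  q_2=6·1+1=7
a_3=1:  p_3=1·55+8=63,  q_3=1·7+1=8
fundamental: x₁=63, y₁=8  (since 3969 − 62·64 = 1)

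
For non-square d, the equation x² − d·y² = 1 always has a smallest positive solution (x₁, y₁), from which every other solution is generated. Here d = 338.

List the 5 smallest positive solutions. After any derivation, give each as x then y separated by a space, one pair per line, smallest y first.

114243 6214
26102926097 1419812004
5964153172084899 324407165539730
1362725501650887306817 74122495624090936776
311363698964240484013304163 16935952534841634614661406

√338 → a₀=18, period (2,1,1,2,36); ℓ=5 odd so k=9
step 0: (18, 1)  from 18·(1,0) + (0,1)
…
step 2: (55, 3)  from 1·(37,2) + (18,1)
…
step 7: (26327, 1432)  from 1·(17631,959) + (8696,473)
step 8: (43958, 2391)  from 1·(26327,1432) + (17631,959)
step 9: (114243, 6214)  from 2·(43958,2391) + (26327,1432)
fundamental: x₁=114243, y₁=6214  (since 13051463049 − 338·38613796 = 1)
(114243+6214√338)^2 = 26102926097 + 1419812004√338
(114243+6214√338)^3 = 5964153172084899 + 324407165539730√338
(114243+6214√338)^4 = 1362725501650887306817 + 74122495624090936776√338
(114243+6214√338)^5 = 311363698964240484013304163 + 16935952534841634614661406√338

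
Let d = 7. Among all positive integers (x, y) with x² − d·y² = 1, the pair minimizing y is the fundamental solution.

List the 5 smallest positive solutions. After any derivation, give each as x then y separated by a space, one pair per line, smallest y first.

√7 = [2; 1,1,1,4, …], period ℓ=4 (even) → k=3
k=0  a_k=2  p_k/q_k = 2/1
…
k=2  a_k=1  p_k/q_k = 5/2
k=3  a_k=1  p_k/q_k = 8/3
fundamental: x₁=8, y₁=3  (since 64 − 7·9 = 1)
(8+3√7)^2 = 127 + 48√7
(8+3√7)^3 = 2024 + 765√7
(8+3√7)^4 = 32257 + 12192√7
(8+3√7)^5 = 514088 + 194307√7

8 3
127 48
2024 765
32257 12192
514088 194307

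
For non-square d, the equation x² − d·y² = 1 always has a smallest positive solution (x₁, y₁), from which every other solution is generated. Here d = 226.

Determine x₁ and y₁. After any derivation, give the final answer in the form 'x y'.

451 30

√226 → a₀=15, period (30); ℓ=1 odd so k=1
k=0  a_k=15  p_k/q_k = 15/1
k=1  a_k=30  p_k/q_k = 451/30
fundamental: x₁=451, y₁=30  (since 203401 − 226·900 = 1)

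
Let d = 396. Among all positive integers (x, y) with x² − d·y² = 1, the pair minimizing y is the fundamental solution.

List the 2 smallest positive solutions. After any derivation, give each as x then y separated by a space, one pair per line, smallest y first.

√396 → a₀=19, period (1,8,1,38); ℓ=4 even so k=3
i=0: a=19 ⇒ p=19, q=1
i=1: a=1 ⇒ p=20, q=1
i=2: a=8 ⇒ p=179, q=9
i=3: a=1 ⇒ p=199, q=10
→ (199, 10).  Check: 199²=39601, 396·10²=39600, difference 1.
(x_2, y_2) = (199·199 + 396·10·10, 199·10 + 10·199) = (79201, 3980)

199 10
79201 3980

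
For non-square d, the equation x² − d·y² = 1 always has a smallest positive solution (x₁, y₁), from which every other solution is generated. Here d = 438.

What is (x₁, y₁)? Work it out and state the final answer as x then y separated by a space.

d=438: √d = [20; 1,12,1,40] (ℓ=4, even), read p_3/q_3
step 0: (20, 1)  from 20·(1,0) + (0,1)
step 1: (21, 1)  from 1·(20,1) + (1,0)
step 2: (272, 13)  from 12·(21,1) + (20,1)
step 3: (293, 14)  from 1·(272,13) + (21,1)
→ (293, 14).  Check: 293²=85849, 438·14²=85848, difference 1.

293 14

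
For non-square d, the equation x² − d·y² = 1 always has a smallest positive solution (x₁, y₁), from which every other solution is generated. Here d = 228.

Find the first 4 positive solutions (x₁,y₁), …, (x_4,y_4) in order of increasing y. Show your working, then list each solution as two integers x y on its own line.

d=228: √d = [15; 10,30] (ℓ=2, even), read p_1/q_1
step 0: (15, 1)  from 15·(1,0) + (0,1)
step 1: (151, 10)  from 10·(15,1) + (1,0)
(x₁, y₁) = (151, 10);  151² − 228·10² = 1 ✓
(151+10√228)^2 = 45601 + 3020√228
(151+10√228)^3 = 13771351 + 912030√228
(151+10√228)^4 = 4158902401 + 275430040√228

151 10
45601 3020
13771351 912030
4158902401 275430040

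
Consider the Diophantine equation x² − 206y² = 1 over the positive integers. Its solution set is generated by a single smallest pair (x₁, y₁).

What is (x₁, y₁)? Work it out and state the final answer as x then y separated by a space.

√206 = [14; 2,1,5,14,5,1,2,28, …], period ℓ=8 (even) → k=7
i=0: a=14 ⇒ p=14, q=1
i=1: a=2 ⇒ p=29, q=2
i=2: a=1 ⇒ p=43, q=3
…
i=5: a=5 ⇒ p=17539, q=1222
i=6: a=1 ⇒ p=20998, q=1463
i=7: a=2 ⇒ p=59535, q=4148
(x₁, y₁) = (59535, 4148);  59535² − 206·4148² = 1 ✓

59535 4148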